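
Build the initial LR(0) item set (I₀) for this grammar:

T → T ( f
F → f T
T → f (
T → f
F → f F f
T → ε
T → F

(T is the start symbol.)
{ [F → . f F f], [F → . f T], [T → . F], [T → . T ( f], [T → . f (], [T → . f], [T → .], [T' → . T] }

First, augment the grammar with T' → T
I₀ = CLOSURE({ [T' → . T] }):
  [T' → . T] has the dot before T: add [T → . T ( f], [T → . f (], [T → . f], [T → .], [T → . F]
  [T → . F] has the dot before F: add [F → . f T], [F → . f F f]
No further items can be added.

I₀ = { [F → . f F f], [F → . f T], [T → . F], [T → . T ( f], [T → . f (], [T → . f], [T → .], [T' → . T] }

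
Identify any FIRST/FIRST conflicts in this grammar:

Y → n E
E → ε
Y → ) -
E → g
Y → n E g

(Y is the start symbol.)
A FIRST/FIRST conflict occurs when two productions N → α and N → β for the same non-terminal have FIRST(α) ∩ FIRST(β) ≠ ∅ (with ε ∈ FIRST of a nullable right-hand side, so two nullable alternatives also conflict).

Productions for Y:
  Y → n E: FIRST = { 'n' }
  Y → ) -: FIRST = { ')' }
  Y → n E g: FIRST = { 'n' }
Productions for E:
  E → ε: FIRST = { ε }
  E → g: FIRST = { 'g' }

Conflict for Y: Y → n E and Y → n E g
  Overlap: { 'n' }

Answer: Yes. Y → n E / Y → n E g on { 'n' }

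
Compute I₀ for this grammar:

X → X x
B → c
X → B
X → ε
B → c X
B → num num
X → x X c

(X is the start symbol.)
{ [B → . c X], [B → . c], [B → . num num], [X → . B], [X → . X x], [X → . x X c], [X → .], [X' → . X] }

First, augment the grammar with X' → X
I₀ = CLOSURE({ [X' → . X] }):
  [X' → . X] has the dot before X: add [X → . X x], [X → . B], [X → .], [X → . x X c]
  [X → . B] has the dot before B: add [B → . c], [B → . c X], [B → . num num]
No further items can be added.

I₀ = { [B → . c X], [B → . c], [B → . num num], [X → . B], [X → . X x], [X → . x X c], [X → .], [X' → . X] }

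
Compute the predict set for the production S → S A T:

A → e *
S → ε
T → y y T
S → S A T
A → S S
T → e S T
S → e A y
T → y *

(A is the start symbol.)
{ 'e', 'y' }

PREDICT(S → S A T) = (FIRST(RHS) \ {ε}) ∪ (FOLLOW(S) if ε ∈ FIRST(RHS), i.e. RHS ⇒* ε)
FIRST(S) = { 'e', 'y', ε }
FIRST(A) = { 'e', 'y', ε }
FIRST(T) = { 'e', 'y' }
FIRST(S A T) = { 'e', 'y' }
ε ∉ FIRST(S A T), so FOLLOW(S) is not added.
PREDICT(S → S A T) = { 'e', 'y' }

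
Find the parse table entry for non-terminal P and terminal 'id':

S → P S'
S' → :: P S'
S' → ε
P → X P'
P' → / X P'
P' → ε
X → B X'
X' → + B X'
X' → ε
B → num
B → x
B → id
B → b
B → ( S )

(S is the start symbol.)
To find M[P, 'id'], we find productions for P where 'id' is in the predict set (PREDICT(N → α) = (FIRST(α) \ {ε}) ∪ (FOLLOW(N) if α ⇒* ε)).

Relevant sets:
  FIRST(X) = { '(', 'b', 'id', 'num', 'x' }

P → X P': PREDICT = { '(', 'b', 'id', 'num', 'x' }
  'id' is in predict set, so this production goes in M[P, 'id']

M[P, 'id'] = P → X P'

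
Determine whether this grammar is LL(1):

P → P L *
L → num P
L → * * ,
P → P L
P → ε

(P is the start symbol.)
No. Predict set conflict for P: { '*', 'num' }

A grammar is LL(1) if for each non-terminal N with multiple productions, the predict sets of those productions are pairwise disjoint, where PREDICT(N → α) = (FIRST(α) \ {ε}) ∪ (FOLLOW(N) if α ⇒* ε).

Relevant sets:
  FIRST(P) = { '*', 'num', ε }
  FIRST(L) = { '*', 'num' }
  FOLLOW(P) = { $, '*', 'num' }

For P:
  PREDICT(P → P L '*') = { '*', 'num' }
  PREDICT(P → P L) = { '*', 'num' }
  PREDICT(P → ε) = { $, '*', 'num' }
For L:
  PREDICT(L → num P) = { 'num' }
  PREDICT(L → '*' '*' ',') = { '*' }

Conflict found: Predict set conflict for P: { '*', 'num' }
The grammar is NOT LL(1).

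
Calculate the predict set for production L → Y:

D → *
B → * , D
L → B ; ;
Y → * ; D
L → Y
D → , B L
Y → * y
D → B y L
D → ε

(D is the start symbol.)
PREDICT(L → Y) = (FIRST(RHS) \ {ε}) ∪ (FOLLOW(L) if ε ∈ FIRST(RHS), i.e. RHS ⇒* ε)
FIRST(Y) = { '*' }
FIRST(Y) = { '*' }
ε ∉ FIRST(Y), so FOLLOW(L) is not added.
PREDICT(L → Y) = { '*' }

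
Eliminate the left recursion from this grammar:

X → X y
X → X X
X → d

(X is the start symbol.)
X → d X'
X' → y X'
X' → X X'
X' → ε

X is directly left-recursive. The standard transformation for
  A → A α₁ | ... | A α_m | β₁ | ... | β_n
is
  A  → β₁ A' | ... | β_n A'
  A' → α₁ A' | ... | α_m A' | ε

X → d becomes X → d X'
X → X y becomes X' → y X'
X → X X becomes X' → X X'
Add X' → ε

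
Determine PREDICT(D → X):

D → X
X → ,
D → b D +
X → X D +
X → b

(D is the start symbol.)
{ ',', 'b' }

PREDICT(D → X) = (FIRST(RHS) \ {ε}) ∪ (FOLLOW(D) if ε ∈ FIRST(RHS), i.e. RHS ⇒* ε)
FIRST(X) = { ',', 'b' }
FIRST(X) = { ',', 'b' }
ε ∉ FIRST(X), so FOLLOW(D) is not added.
PREDICT(D → X) = { ',', 'b' }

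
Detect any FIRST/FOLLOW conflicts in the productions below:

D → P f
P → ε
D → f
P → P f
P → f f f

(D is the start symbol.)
Yes. P → P f with FOLLOW(P) on { 'f' }; P → f f f with FOLLOW(P) on { 'f' }

A FIRST/FOLLOW conflict occurs when a non-terminal N has a nullable alternative N → β (β ⇒* ε) and another alternative N → α with FIRST(α) ∩ FOLLOW(N) ≠ ∅: on such a lookahead the parser cannot decide between expanding α and letting N vanish via β.

Nullable non-terminals: P.
FIRST sets used below: FIRST(P) = { 'f', ε }

P: nullable alternative(s) P → ε; FOLLOW(P) = { 'f' }
  P → ε: FIRST \ {ε} = { } — this is the only nullable alternative, skip
  P → P f: FIRST \ {ε} = { 'f' } — overlaps FOLLOW(P) on { 'f' }: CONFLICT
  P → f f f: FIRST \ {ε} = { 'f' } — overlaps FOLLOW(P) on { 'f' }: CONFLICT

D has no nullable alternative, so no FIRST/FOLLOW check is needed there.

So the grammar has 2 FIRST/FOLLOW conflicts (marked CONFLICT above).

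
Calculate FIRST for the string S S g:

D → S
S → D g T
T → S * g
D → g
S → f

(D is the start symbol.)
FIRST sets of the non-terminals involved (from the grammar, by fixed-point iteration):
  FIRST(S) = { 'f', 'g' }

To compute FIRST(S S g), process the symbols left to right:
Symbol S is a non-terminal. Add FIRST(S) \ {ε} = { 'f', 'g' }
S is not nullable (ε ∉ FIRST(S)), so stop here.
FIRST(S S g) = { 'f', 'g' }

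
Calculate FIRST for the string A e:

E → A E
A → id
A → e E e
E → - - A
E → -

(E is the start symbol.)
FIRST sets of the non-terminals involved (from the grammar, by fixed-point iteration):
  FIRST(A) = { 'e', 'id' }

To compute FIRST(A e), process the symbols left to right:
Symbol A is a non-terminal. Add FIRST(A) \ {ε} = { 'e', 'id' }
A is not nullable (ε ∉ FIRST(A)), so stop here.
FIRST(A e) = { 'e', 'id' }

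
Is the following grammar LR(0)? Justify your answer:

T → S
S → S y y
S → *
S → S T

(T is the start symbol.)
No. Shift-reduce conflict between [T → S .] and [S → . *]

Augment with T' → T and build the canonical LR(0) collection (I0 = CLOSURE({[T' → . T]}), then GOTO on every symbol after a dot until no new states appear). It has 7 states:
  I0: { [S → . *], [S → . S T], [S → . S y y], [T → . S], [T' → . T] }  — shift
  I1: { [S → * .] }  — reduce
  I2: { [S → . *], [S → . S T], [S → . S y y], [S → S . T], [S → S . y y], [T → . S], [T → S .] }  — shift, reduce
  I3: { [T' → T .] }  — accept
  I4: { [S → S T .] }  — reduce
  I5: { [S → S y . y] }  — shift
  I6: { [S → S y y .] }  — reduce

Conflict in state I2:
  Shift-reduce conflict between [T → S .] and [S → . *]
So the grammar is NOT LR(0).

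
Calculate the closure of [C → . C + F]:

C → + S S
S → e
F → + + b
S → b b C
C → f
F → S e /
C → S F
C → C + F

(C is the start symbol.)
Start with: [C → . C + F]
  [C → . C + F] has the dot before C: add [C → . + S S], [C → . f], [C → . S F]
  [C → . S F] has the dot before S: add [S → . e], [S → . b b C]
No further items can be added.

CLOSURE = { [C → . + S S], [C → . C + F], [C → . S F], [C → . f], [S → . b b C], [S → . e] }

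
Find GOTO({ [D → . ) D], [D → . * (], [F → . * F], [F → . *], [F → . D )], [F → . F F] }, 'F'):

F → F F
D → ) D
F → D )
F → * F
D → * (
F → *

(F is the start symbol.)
{ [D → . ) D], [D → . * (], [F → . * F], [F → . *], [F → . D )], [F → . F F], [F → F . F] }

GOTO(I, 'F') = CLOSURE({ [A → αX.β] : [A → α.Xβ] ∈ I, X = 'F' })

Items with dot before 'F', with the dot advanced:
  [F → . F F] → [F → F . F]
Closure of the advanced items:
  [F → F . F] has the dot before F: add [F → . F F], [F → . D )], [F → . * F], [F → . *]
  [F → . D )] has the dot before D: add [D → . ) D], [D → . * (]

GOTO = { [D → . ) D], [D → . * (], [F → . * F], [F → . *], [F → . D )], [F → . F F], [F → F . F] }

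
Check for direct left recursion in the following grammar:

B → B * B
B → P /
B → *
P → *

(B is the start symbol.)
B → B * B: LEFT RECURSIVE (starts with B)
B → P /: starts with P
B → *: starts with '*'
P → *: starts with '*'

The grammar has direct left recursion on: B.

Answer: Yes, B is left-recursive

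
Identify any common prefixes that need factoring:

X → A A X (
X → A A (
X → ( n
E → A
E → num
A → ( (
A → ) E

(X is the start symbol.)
Left-factoring is needed when two productions for the same non-terminal
share a common prefix on the right-hand side.

Productions for X:
  X → A A X (
  X → A A (
  X → ( n
Productions for E:
  E → A
  E → num
Productions for A:
  A → ( (
  A → ) E

Found common prefix 'A A' in productions for X

Answer: Yes, X has productions with common prefix 'A A'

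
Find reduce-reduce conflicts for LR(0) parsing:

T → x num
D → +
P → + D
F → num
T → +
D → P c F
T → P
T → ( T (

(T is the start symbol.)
Augment with T' → T and build the canonical LR(0) collection (I0 = CLOSURE({[T' → . T]}), then GOTO on every symbol after a dot until no new states appear). It has 15 states:
  I0: { [P → . + D], [T → . ( T (], [T → . +], [T → . P], [T → . x num], [T' → . T] }  — shift
  I1: { [P → . + D], [T → ( . T (], [T → . ( T (], [T → . +], [T → . P], [T → . x num] }  — shift
  I2: { [D → . +], [D → . P c F], [P → + . D], [P → . + D], [T → + .] }  — shift, reduce
  I3: { [T → P .] }  — reduce
  I4: { [T' → T .] }  — accept
  I5: { [T → x . num] }  — shift
  I6: { [T → x num .] }  — reduce
  I7: { [D → + .], [D → . +], [D → . P c F], [P → + . D], [P → . + D] }  — shift, reduce
  I8: { [P → + D .] }  — reduce
  I9: { [D → P . c F] }  — shift
  I10: { [D → P c . F], [F → . num] }  — shift
  I11: { [D → P c F .] }  — reduce
  I12: { [F → num .] }  — reduce
  I13: { [T → ( T . (] }  — shift
  I14: { [T → ( T ( .] }  — reduce

No state contains more than one complete item.

Answer: No reduce-reduce conflicts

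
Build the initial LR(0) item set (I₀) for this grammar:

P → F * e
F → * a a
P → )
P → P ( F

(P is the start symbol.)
{ [F → . * a a], [P → . )], [P → . F * e], [P → . P ( F], [P' → . P] }

First, augment the grammar with P' → P
I₀ = CLOSURE({ [P' → . P] }):
  [P' → . P] has the dot before P: add [P → . F * e], [P → . )], [P → . P ( F]
  [P → . F * e] has the dot before F: add [F → . * a a]
No further items can be added.

I₀ = { [F → . * a a], [P → . )], [P → . F * e], [P → . P ( F], [P' → . P] }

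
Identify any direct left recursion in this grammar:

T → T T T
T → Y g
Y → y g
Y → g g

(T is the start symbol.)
Direct left recursion occurs when N → N α for some non-terminal N (the right-hand side begins with the left-hand side itself).

T → T T T: LEFT RECURSIVE (starts with T)
T → Y g: starts with Y
Y → y g: starts with y
Y → g g: starts with g

The grammar has direct left recursion on: T.

Answer: Yes, T is left-recursive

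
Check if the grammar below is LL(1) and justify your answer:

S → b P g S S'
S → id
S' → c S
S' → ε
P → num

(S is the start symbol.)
A grammar is LL(1) if for each non-terminal N with multiple productions, the predict sets of those productions are pairwise disjoint, where PREDICT(N → α) = (FIRST(α) \ {ε}) ∪ (FOLLOW(N) if α ⇒* ε).

Relevant sets:
  FOLLOW(S') = { $, 'c' }

For S:
  PREDICT(S → b P g S S') = { 'b' }
  PREDICT(S → id) = { 'id' }
For S':
  PREDICT(S' → c S) = { 'c' }
  PREDICT(S' → ε) = { $, 'c' }
P has a single production, so nothing to check there.

Conflict found: Predict set conflict for S': { 'c' }
The grammar is NOT LL(1).

Answer: No. Predict set conflict for S': { 'c' }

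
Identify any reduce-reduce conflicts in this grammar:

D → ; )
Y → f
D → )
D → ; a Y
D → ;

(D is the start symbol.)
Augment with D' → D and build the canonical LR(0) collection (I0 = CLOSURE({[D' → . D]}), then GOTO on every symbol after a dot until no new states appear). It has 8 states:
  I0: { [D → . )], [D → . ; )], [D → . ; a Y], [D → . ;], [D' → . D] }  — shift
  I1: { [D → ) .] }  — reduce
  I2: { [D → ; . )], [D → ; . a Y], [D → ; .] }  — shift, reduce
  I3: { [D' → D .] }  — accept
  I4: { [D → ; ) .] }  — reduce
  I5: { [D → ; a . Y], [Y → . f] }  — shift
  I6: { [D → ; a Y .] }  — reduce
  I7: { [Y → f .] }  — reduce

No state contains more than one complete item.

Answer: No reduce-reduce conflicts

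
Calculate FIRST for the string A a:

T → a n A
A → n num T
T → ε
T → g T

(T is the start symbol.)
FIRST sets of the non-terminals involved (from the grammar, by fixed-point iteration):
  FIRST(A) = { 'n' }

To compute FIRST(A a), process the symbols left to right:
Symbol A is a non-terminal. Add FIRST(A) \ {ε} = { 'n' }
A is not nullable (ε ∉ FIRST(A)), so stop here.
FIRST(A a) = { 'n' }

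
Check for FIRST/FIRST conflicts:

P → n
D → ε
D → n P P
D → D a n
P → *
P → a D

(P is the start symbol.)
Yes. D → n P P / D → D a n on { 'n' }

A FIRST/FIRST conflict occurs when two productions N → α and N → β for the same non-terminal have FIRST(α) ∩ FIRST(β) ≠ ∅ (with ε ∈ FIRST of a nullable right-hand side, so two nullable alternatives also conflict).

FIRST sets of the non-terminals at (or reachable through a nullable prefix from) the front of some alternative:
  FIRST(D) = { 'a', 'n', ε }

Productions for P:
  P → n: FIRST = { 'n' }
  P → *: FIRST = { '*' }
  P → a D: FIRST = { 'a' }
Productions for D:
  D → ε: FIRST = { ε }
  D → n P P: FIRST = { 'n' }
  D → D a n: FIRST = { 'a', 'n' }

Conflict for D: D → n P P and D → D a n
  Overlap: { 'n' }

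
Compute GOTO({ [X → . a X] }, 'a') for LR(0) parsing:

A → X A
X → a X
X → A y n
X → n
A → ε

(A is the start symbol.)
{ [A → . X A], [A → .], [X → . A y n], [X → . a X], [X → . n], [X → a . X] }

GOTO(I, 'a') = CLOSURE({ [A → αX.β] : [A → α.Xβ] ∈ I, X = 'a' })

Items with dot before 'a', with the dot advanced:
  [X → . a X] → [X → a . X]
Closure of the advanced items:
  [X → a . X] has the dot before X: add [X → . a X], [X → . A y n], [X → . n]
  [X → . A y n] has the dot before A: add [A → . X A], [A → .]

GOTO = { [A → . X A], [A → .], [X → . A y n], [X → . a X], [X → . n], [X → a . X] }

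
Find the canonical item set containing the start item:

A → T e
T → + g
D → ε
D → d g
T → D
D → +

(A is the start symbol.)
First, augment the grammar with A' → A
I₀ = CLOSURE({ [A' → . A] }):
  [A' → . A] has the dot before A: add [A → . T e]
  [A → . T e] has the dot before T: add [T → . + g], [T → . D]
  [T → . D] has the dot before D: add [D → .], [D → . d g], [D → . +]
No further items can be added.

I₀ = { [A → . T e], [A' → . A], [D → . +], [D → . d g], [D → .], [T → . + g], [T → . D] }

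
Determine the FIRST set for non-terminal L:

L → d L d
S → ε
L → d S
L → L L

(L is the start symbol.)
From L → d L d:
  - d is a terminal: add 'd' and stop
From L → d S:
  - d is a terminal: add 'd' and stop
From L → L L:
  - L is the symbol being defined: contributes nothing new
    L is not nullable, so stop

Collecting: FIRST(L) = { 'd' }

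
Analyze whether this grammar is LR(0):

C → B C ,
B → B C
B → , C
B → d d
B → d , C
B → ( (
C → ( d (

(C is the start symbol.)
A grammar is LR(0) if no state in the canonical LR(0) collection has:
  - both a shift item (dot before a terminal) and a complete item (shift-reduce conflict), or
  - two or more complete items (reduce-reduce conflict; the accept item [C' → C .] counts as a complete item here).

Augment with C' → C and build the canonical LR(0) collection (I0 = CLOSURE({[C' → . C]}), then GOTO on every symbol after a dot until no new states appear). It has 15 states:
  I0: { [B → . ( (], [B → . , C], [B → . B C], [B → . d , C], [B → . d d], [C → . ( d (], [C → . B C ,], [C' → . C] }  — shift
  I1: { [B → ( . (], [C → ( . d (] }  — shift
  I2: { [B → , . C], [B → . ( (], [B → . , C], [B → . B C], [B → . d , C], [B → . d d], [C → . ( d (], [C → . B C ,] }  — shift
  I3: { [B → . ( (], [B → . , C], [B → . B C], [B → . d , C], [B → . d d], [B → B . C], [C → . ( d (], [C → . B C ,], [C → B . C ,] }  — shift
  I4: { [C' → C .] }  — accept
  I5: { [B → d . , C], [B → d . d] }  — shift
  I6: { [B → . ( (], [B → . , C], [B → . B C], [B → . d , C], [B → . d d], [B → d , . C], [C → . ( d (], [C → . B C ,] }  — shift
  I7: { [B → d d .] }  — reduce
  I8: { [B → d , C .] }  — reduce
  I9: { [B → B C .], [C → B C . ,] }  — shift, reduce
  I10: { [C → B C , .] }  — reduce
  I11: { [B → , C .] }  — reduce
  I12: { [B → ( ( .] }  — reduce
  I13: { [C → ( d . (] }  — shift
  I14: { [C → ( d ( .] }  — reduce

Conflict in state I9:
  Shift-reduce conflict between [B → B C .] and [C → B C . ,]
So the grammar is NOT LR(0).

Answer: No. Shift-reduce conflict between [B → B C .] and [C → B C . ,]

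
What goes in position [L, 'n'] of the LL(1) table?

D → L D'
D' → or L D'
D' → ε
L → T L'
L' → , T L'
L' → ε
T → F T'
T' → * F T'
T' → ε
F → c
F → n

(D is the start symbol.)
L → T L'

To find M[L, 'n'], we find productions for L where 'n' is in the predict set (PREDICT(N → α) = (FIRST(α) \ {ε}) ∪ (FOLLOW(N) if α ⇒* ε)).

Relevant sets:
  FIRST(T) = { 'c', 'n' }

L → T L': PREDICT = { 'c', 'n' }
  'n' is in predict set, so this production goes in M[L, 'n']

M[L, 'n'] = L → T L'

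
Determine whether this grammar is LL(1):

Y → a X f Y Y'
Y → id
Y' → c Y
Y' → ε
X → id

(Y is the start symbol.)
A grammar is LL(1) if for each non-terminal N with multiple productions, the predict sets of those productions are pairwise disjoint, where PREDICT(N → α) = (FIRST(α) \ {ε}) ∪ (FOLLOW(N) if α ⇒* ε).

Relevant sets:
  FOLLOW(Y') = { $, 'c' }

For Y:
  PREDICT(Y → a X f Y Y') = { 'a' }
  PREDICT(Y → id) = { 'id' }
For Y':
  PREDICT(Y' → c Y) = { 'c' }
  PREDICT(Y' → ε) = { $, 'c' }
X has a single production, so nothing to check there.

Conflict found: Predict set conflict for Y': { 'c' }
The grammar is NOT LL(1).

Answer: No. Predict set conflict for Y': { 'c' }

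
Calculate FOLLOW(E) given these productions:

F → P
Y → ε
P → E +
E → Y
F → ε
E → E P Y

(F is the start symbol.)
In P → E +: E is followed by '+', add FIRST('+') \ {ε} = { '+' }
In E → E P Y: E is followed by P Y, add FIRST(P Y) \ {ε} = { '+' }

Taking the union: FOLLOW(E) = { '+' }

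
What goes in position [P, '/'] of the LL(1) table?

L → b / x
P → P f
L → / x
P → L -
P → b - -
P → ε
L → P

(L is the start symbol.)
P → P f, P → L -

To find M[P, '/'], we find productions for P where '/' is in the predict set (PREDICT(N → α) = (FIRST(α) \ {ε}) ∪ (FOLLOW(N) if α ⇒* ε)).

Relevant sets:
  FIRST(P) = { '-', '/', 'b', 'f', ε }
  FIRST(L) = { '-', '/', 'b', 'f', ε }
  FOLLOW(P) = { $, '-', 'f' }

P → P f: PREDICT = { '-', '/', 'b', 'f' }
  '/' is in predict set, so this production goes in M[P, '/']
P → L -: PREDICT = { '-', '/', 'b', 'f' }
  '/' is in predict set, so this production goes in M[P, '/']
P → b - -: PREDICT = { 'b' }
P → ε: PREDICT = { $, '-', 'f' }

M[P, '/'] = P → P f, P → L -  (a multiply-defined cell — the grammar is not LL(1))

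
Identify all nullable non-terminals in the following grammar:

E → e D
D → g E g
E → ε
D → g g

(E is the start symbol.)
{ 'E' }

ε-productions: E → ε
So E is immediately nullable.
No further non-terminal can be added: every production for the remaining non-terminals contains a terminal or a non-nullable non-terminal.
Nullable = { 'E' }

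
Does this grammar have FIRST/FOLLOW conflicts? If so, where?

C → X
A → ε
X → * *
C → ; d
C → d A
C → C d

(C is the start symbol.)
A FIRST/FOLLOW conflict occurs when a non-terminal N has a nullable alternative N → β (β ⇒* ε) and another alternative N → α with FIRST(α) ∩ FOLLOW(N) ≠ ∅: on such a lookahead the parser cannot decide between expanding α and letting N vanish via β.

Nullable non-terminals: A.
A has a nullable alternative but only one production, so nothing to check.

C, X have no nullable alternative, so no FIRST/FOLLOW check is needed there.

No FIRST/FOLLOW conflicts found.

Answer: No FIRST/FOLLOW conflicts.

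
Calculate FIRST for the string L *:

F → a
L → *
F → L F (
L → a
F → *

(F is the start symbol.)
{ '*', 'a' }

FIRST sets of the non-terminals involved (from the grammar, by fixed-point iteration):
  FIRST(L) = { '*', 'a' }

To compute FIRST(L *), process the symbols left to right:
Symbol L is a non-terminal. Add FIRST(L) \ {ε} = { '*', 'a' }
L is not nullable (ε ∉ FIRST(L)), so stop here.
FIRST(L *) = { '*', 'a' }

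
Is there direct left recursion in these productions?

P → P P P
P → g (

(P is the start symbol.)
P → P P P: LEFT RECURSIVE (starts with P)
P → g (: starts with g

The grammar has direct left recursion on: P.

Answer: Yes, P is left-recursive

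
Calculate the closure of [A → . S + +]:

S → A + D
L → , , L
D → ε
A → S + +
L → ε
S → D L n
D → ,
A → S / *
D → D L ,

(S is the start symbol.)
{ [A → . S + +], [A → . S / *], [D → . ,], [D → . D L ,], [D → .], [S → . A + D], [S → . D L n] }

Start with: [A → . S + +]
  [A → . S + +] has the dot before S: add [S → . A + D], [S → . D L n]
  [S → . A + D] has the dot before A: add [A → . S / *]
  [S → . D L n] has the dot before D: add [D → .], [D → . ,], [D → . D L ,]
No further items can be added.

CLOSURE = { [A → . S + +], [A → . S / *], [D → . ,], [D → . D L ,], [D → .], [S → . A + D], [S → . D L n] }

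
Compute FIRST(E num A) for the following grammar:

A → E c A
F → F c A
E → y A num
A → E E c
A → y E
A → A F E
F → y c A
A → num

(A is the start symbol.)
{ 'y' }

FIRST sets of the non-terminals involved (from the grammar, by fixed-point iteration):
  FIRST(E) = { 'y' }

To compute FIRST(E num A), process the symbols left to right:
Symbol E is a non-terminal. Add FIRST(E) \ {ε} = { 'y' }
E is not nullable (ε ∉ FIRST(E)), so stop here.
FIRST(E num A) = { 'y' }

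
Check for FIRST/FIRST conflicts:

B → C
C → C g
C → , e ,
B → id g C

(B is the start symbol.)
FIRST sets of the non-terminals at (or reachable through a nullable prefix from) the front of some alternative:
  FIRST(C) = { ',' }

Productions for B:
  B → C: FIRST = { ',' }
  B → id g C: FIRST = { 'id' }
Productions for C:
  C → C g: FIRST = { ',' }
  C → , e ,: FIRST = { ',' }

Conflict for C: C → C g and C → , e ,
  Overlap: { ',' }

Answer: Yes. C → C g / C → ',' e ',' on { ',' }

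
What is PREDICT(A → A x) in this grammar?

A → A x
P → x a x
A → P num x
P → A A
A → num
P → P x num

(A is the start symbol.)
{ 'num', 'x' }

PREDICT(A → A x) = (FIRST(RHS) \ {ε}) ∪ (FOLLOW(A) if ε ∈ FIRST(RHS), i.e. RHS ⇒* ε)
FIRST(A) = { 'num', 'x' }
FIRST(A x) = { 'num', 'x' }
ε ∉ FIRST(A x), so FOLLOW(A) is not added.
PREDICT(A → A x) = { 'num', 'x' }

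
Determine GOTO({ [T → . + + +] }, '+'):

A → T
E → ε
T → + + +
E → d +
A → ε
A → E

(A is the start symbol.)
{ [T → + . + +] }

GOTO(I, '+') = CLOSURE({ [A → αX.β] : [A → α.Xβ] ∈ I, X = '+' })

Items with dot before '+', with the dot advanced:
  [T → . + + +] → [T → + . + +]
Closure adds nothing (no advanced item has the dot before a non-terminal).

GOTO = { [T → + . + +] }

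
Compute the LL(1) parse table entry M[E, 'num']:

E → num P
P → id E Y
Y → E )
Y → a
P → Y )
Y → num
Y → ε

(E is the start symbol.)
To find M[E, 'num'], we find productions for E where 'num' is in the predict set (PREDICT(N → α) = (FIRST(α) \ {ε}) ∪ (FOLLOW(N) if α ⇒* ε)).

E → num P: PREDICT = { 'num' }
  'num' is in predict set, so this production goes in M[E, 'num']

M[E, 'num'] = E → num P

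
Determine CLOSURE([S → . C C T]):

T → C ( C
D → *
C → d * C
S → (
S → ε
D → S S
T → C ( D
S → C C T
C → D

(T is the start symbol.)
{ [C → . D], [C → . d * C], [D → . *], [D → . S S], [S → . (], [S → . C C T], [S → .] }

Start with: [S → . C C T]
  [S → . C C T] has the dot before C: add [C → . d * C], [C → . D]
  [C → . D] has the dot before D: add [D → . *], [D → . S S]
  [D → . S S] has the dot before S: add [S → . (], [S → .]
No further items can be added.

CLOSURE = { [C → . D], [C → . d * C], [D → . *], [D → . S S], [S → . (], [S → . C C T], [S → .] }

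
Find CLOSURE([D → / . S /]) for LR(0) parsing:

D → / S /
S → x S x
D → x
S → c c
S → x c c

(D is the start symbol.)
{ [D → / . S /], [S → . c c], [S → . x S x], [S → . x c c] }

Start with: [D → / . S /]
  [D → / . S /] has the dot before S: add [S → . x S x], [S → . c c], [S → . x c c]
No further items can be added.

CLOSURE = { [D → / . S /], [S → . c c], [S → . x S x], [S → . x c c] }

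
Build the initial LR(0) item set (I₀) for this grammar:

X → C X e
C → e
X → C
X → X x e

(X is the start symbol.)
{ [C → . e], [X → . C X e], [X → . C], [X → . X x e], [X' → . X] }

First, augment the grammar with X' → X
I₀ = CLOSURE({ [X' → . X] }):
  [X' → . X] has the dot before X: add [X → . C X e], [X → . C], [X → . X x e]
  [X → . C X e] has the dot before C: add [C → . e]
No further items can be added.

I₀ = { [C → . e], [X → . C X e], [X → . C], [X → . X x e], [X' → . X] }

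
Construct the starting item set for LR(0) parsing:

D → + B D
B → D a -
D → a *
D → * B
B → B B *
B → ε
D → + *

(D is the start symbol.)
First, augment the grammar with D' → D
I₀ = CLOSURE({ [D' → . D] }):
  [D' → . D] has the dot before D: add [D → . + B D], [D → . a *], [D → . * B], [D → . + *]
No further items can be added.

I₀ = { [D → . * B], [D → . + *], [D → . + B D], [D → . a *], [D' → . D] }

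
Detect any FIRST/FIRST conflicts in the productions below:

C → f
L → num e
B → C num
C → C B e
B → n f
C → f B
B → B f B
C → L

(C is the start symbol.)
FIRST sets of the non-terminals at (or reachable through a nullable prefix from) the front of some alternative:
  FIRST(C) = { 'f', 'num' }
  FIRST(L) = { 'num' }
  FIRST(B) = { 'f', 'n', 'num' }

Productions for C:
  C → f: FIRST = { 'f' }
  C → C B e: FIRST = { 'f', 'num' }
  C → f B: FIRST = { 'f' }
  C → L: FIRST = { 'num' }
Productions for B:
  B → C num: FIRST = { 'f', 'num' }
  B → n f: FIRST = { 'n' }
  B → B f B: FIRST = { 'f', 'n', 'num' }
L has only one production, so no FIRST/FIRST conflict is possible there.

Conflict for C: C → f and C → C B e
  Overlap: { 'f' }
Conflict for C: C → f and C → f B
  Overlap: { 'f' }
Conflict for C: C → C B e and C → f B
  Overlap: { 'f' }
Conflict for C: C → C B e and C → L
  Overlap: { 'num' }
Conflict for B: B → C num and B → B f B
  Overlap: { 'f', 'num' }
Conflict for B: B → n f and B → B f B
  Overlap: { 'n' }

Answer: Yes. C → f / C → C B e on { 'f' }; C → f / C → f B on { 'f' }; C → C B e / C → f B on { 'f' }; C → C B e / C → L on { 'num' }; B → C num / B → B f B on { 'f', 'num' }; B → n f / B → B f B on { 'n' }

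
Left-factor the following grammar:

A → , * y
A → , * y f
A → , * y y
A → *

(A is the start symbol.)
Left-factoring transforms A → αβ₁ | αβ₂ into A → αA' and A' → β₁ | β₂
(α is the longest common prefix among the alternatives). Repeat until
no nonterminal has two alternatives with a common prefix.

Round 1: A has alternatives sharing prefix ', * y'. Introduce A': A → , * y A'
  Add: A' → ε
  Add: A' → f
  Add: A' → y

No remaining common prefixes — done.

Resulting grammar:
A → , * y A'
A' → ε
A' → f
A' → y
A → *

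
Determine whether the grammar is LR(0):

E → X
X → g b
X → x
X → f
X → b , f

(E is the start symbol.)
A grammar is LR(0) if no state in the canonical LR(0) collection has:
  - both a shift item (dot before a terminal) and a complete item (shift-reduce conflict), or
  - two or more complete items (reduce-reduce conflict; the accept item [E' → E .] counts as a complete item here).

Augment with E' → E and build the canonical LR(0) collection (I0 = CLOSURE({[E' → . E]}), then GOTO on every symbol after a dot until no new states appear). It has 10 states:
  I0: { [E → . X], [E' → . E], [X → . b , f], [X → . f], [X → . g b], [X → . x] }  — shift
  I1: { [E' → E .] }  — accept
  I2: { [E → X .] }  — reduce
  I3: { [X → b . , f] }  — shift
  I4: { [X → f .] }  — reduce
  I5: { [X → g . b] }  — shift
  I6: { [X → x .] }  — reduce
  I7: { [X → g b .] }  — reduce
  I8: { [X → b , . f] }  — shift
  I9: { [X → b , f .] }  — reduce

Every state is either a pure shift/goto state or contains exactly one complete item and nothing to shift — no conflicts. The grammar is LR(0).

Answer: Yes, the grammar is LR(0)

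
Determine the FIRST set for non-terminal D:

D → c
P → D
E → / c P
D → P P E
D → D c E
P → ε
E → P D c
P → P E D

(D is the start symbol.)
{ '/', 'c' }

To compute FIRST(D), examine every production with D on the left-hand side, reading each right-hand side left to right until a non-nullable symbol is reached.

FIRST sets of the other non-terminals involved (by the same procedure, iterated to a fixed point):
  FIRST(P) = { '/', 'c', ε }
  FIRST(E) = { '/', 'c' }

From D → c:
  - c is a terminal: add 'c' and stop
From D → P P E:
  - P is a non-terminal: add FIRST(P) \ {ε} = { '/', 'c' }
    P is nullable, so continue to the next symbol
  - P is a non-terminal: add FIRST(P) \ {ε} = { '/', 'c' }
    P is nullable, so continue to the next symbol
  - E is a non-terminal: add FIRST(E) \ {ε} = { '/', 'c' }
    E is not nullable, so stop
From D → D c E:
  - D is the symbol being defined: contributes nothing new
    D is not nullable, so stop

Collecting: FIRST(D) = { '/', 'c' }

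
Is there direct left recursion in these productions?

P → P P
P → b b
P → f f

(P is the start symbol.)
Yes, P is left-recursive

Direct left recursion occurs when N → N α for some non-terminal N (the right-hand side begins with the left-hand side itself).

P → P P: LEFT RECURSIVE (starts with P)
P → b b: starts with b
P → f f: starts with f

The grammar has direct left recursion on: P.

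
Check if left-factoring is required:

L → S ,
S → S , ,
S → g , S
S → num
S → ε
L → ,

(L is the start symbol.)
No, left-factoring is not needed

Left-factoring is needed when two productions for the same non-terminal
share a common prefix on the right-hand side.

Productions for L:
  L → S ,
  L → ,
Productions for S:
  S → S , ,
  S → g , S
  S → num
  S → ε

No common prefixes found.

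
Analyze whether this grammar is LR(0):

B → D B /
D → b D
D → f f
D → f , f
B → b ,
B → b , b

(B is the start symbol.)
A grammar is LR(0) if no state in the canonical LR(0) collection has:
  - both a shift item (dot before a terminal) and a complete item (shift-reduce conflict), or
  - two or more complete items (reduce-reduce conflict; the accept item [B' → B .] counts as a complete item here).

Augment with B' → B and build the canonical LR(0) collection (I0 = CLOSURE({[B' → . B]}), then GOTO on every symbol after a dot until no new states appear). It has 14 states:
  I0: { [B → . D B /], [B → . b , b], [B → . b ,], [B' → . B], [D → . b D], [D → . f , f], [D → . f f] }  — shift
  I1: { [B' → B .] }  — accept
  I2: { [B → . D B /], [B → . b , b], [B → . b ,], [B → D . B /], [D → . b D], [D → . f , f], [D → . f f] }  — shift
  I3: { [B → b . , b], [B → b . ,], [D → . b D], [D → . f , f], [D → . f f], [D → b . D] }  — shift
  I4: { [D → f . , f], [D → f . f] }  — shift
  I5: { [D → f , . f] }  — shift
  I6: { [D → f f .] }  — reduce
  I7: { [D → f , f .] }  — reduce
  I8: { [B → b , . b], [B → b , .] }  — shift, reduce
  I9: { [D → b D .] }  — reduce
  I10: { [D → . b D], [D → . f , f], [D → . f f], [D → b . D] }  — shift
  I11: { [B → b , b .] }  — reduce
  I12: { [B → D B . /] }  — shift
  I13: { [B → D B / .] }  — reduce

Conflict in state I8:
  Shift-reduce conflict between [B → b , .] and [B → b , . b]
So the grammar is NOT LR(0).

Answer: No. Shift-reduce conflict between [B → b , .] and [B → b , . b]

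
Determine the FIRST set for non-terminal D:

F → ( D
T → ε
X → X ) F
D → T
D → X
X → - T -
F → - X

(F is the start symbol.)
To compute FIRST(D), examine every production with D on the left-hand side, reading each right-hand side left to right until a non-nullable symbol is reached.

FIRST sets of the other non-terminals involved (by the same procedure, iterated to a fixed point):
  FIRST(T) = { ε }
  FIRST(X) = { '-' }

From D → T:
  - T is a non-terminal: add FIRST(T) \ {ε} = { }
    T is nullable and nothing follows, so the whole right-hand side can vanish: ε ∈ FIRST(D)
From D → X:
  - X is a non-terminal: add FIRST(X) \ {ε} = { '-' }
    X is not nullable, so stop

Collecting: FIRST(D) = { '-', ε }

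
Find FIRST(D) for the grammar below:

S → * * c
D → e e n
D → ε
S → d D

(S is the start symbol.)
From D → e e n:
  - e is a terminal: add 'e' and stop
From D → ε:
  - ε-production, so ε ∈ FIRST(D)

Collecting: FIRST(D) = { 'e', ε }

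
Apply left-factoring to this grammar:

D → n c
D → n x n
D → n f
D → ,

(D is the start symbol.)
D → n D'
D' → c
D' → x n
D' → f
D → ,

Left-factoring transforms A → αβ₁ | αβ₂ into A → αA' and A' → β₁ | β₂
(α is the longest common prefix among the alternatives). Repeat until
no nonterminal has two alternatives with a common prefix.

Round 1: D has alternatives sharing prefix 'n'. Introduce D': D → n D'
  Add: D' → c
  Add: D' → x n
  Add: D' → f

No remaining common prefixes — done.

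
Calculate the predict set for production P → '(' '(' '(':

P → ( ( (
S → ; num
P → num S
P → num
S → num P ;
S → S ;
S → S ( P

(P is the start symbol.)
PREDICT(P → '(' '(' '(') = (FIRST(RHS) \ {ε}) ∪ (FOLLOW(P) if ε ∈ FIRST(RHS), i.e. RHS ⇒* ε)
FIRST('(' '(' '(') = { '(' }
ε ∉ FIRST('(' '(' '('), so FOLLOW(P) is not added.
PREDICT(P → '(' '(' '(') = { '(' }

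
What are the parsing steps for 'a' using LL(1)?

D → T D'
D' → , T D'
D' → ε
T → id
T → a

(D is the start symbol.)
Stack is shown with the top on the left.

Stack   Input  Action
---------------------
D $     a $    output D → T D'
T D' $  a $    output T → a
a D' $  a $    match 'a'
D' $    $      output D' → ε
$       $      accept

The string is accepted.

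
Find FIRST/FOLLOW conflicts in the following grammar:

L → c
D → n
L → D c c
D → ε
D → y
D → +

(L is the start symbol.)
Nullable non-terminals: D.

D: nullable alternative(s) D → ε; FOLLOW(D) = { 'c' }
  D → n: FIRST \ {ε} = { 'n' } — disjoint from FOLLOW(D)
  D → ε: FIRST \ {ε} = { } — this is the only nullable alternative, skip
  D → y: FIRST \ {ε} = { 'y' } — disjoint from FOLLOW(D)
  D → +: FIRST \ {ε} = { '+' } — disjoint from FOLLOW(D)

L has no nullable alternative, so no FIRST/FOLLOW check is needed there.

No FIRST/FOLLOW conflicts found.

Answer: No FIRST/FOLLOW conflicts.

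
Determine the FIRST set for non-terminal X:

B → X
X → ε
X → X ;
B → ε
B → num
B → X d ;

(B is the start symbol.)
{ ';', ε }

To compute FIRST(X), examine every production with X on the left-hand side, reading each right-hand side left to right until a non-nullable symbol is reached.

From X → ε:
  - ε-production, so ε ∈ FIRST(X)
From X → X ;:
  - X is the symbol being defined: contributes nothing new
    X is nullable, so continue to the next symbol
  - ';' is a terminal: add ';' and stop

Collecting: FIRST(X) = { ';', ε }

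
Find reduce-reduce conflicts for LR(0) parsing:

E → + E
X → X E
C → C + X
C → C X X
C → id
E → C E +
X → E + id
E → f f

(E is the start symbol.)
No reduce-reduce conflicts

A reduce-reduce conflict occurs when an LR(0) state has two complete items [A → α .] and [B → β .] — both call for a reduction, and with no lookahead the parser cannot choose between them.

Augment with E' → E and build the canonical LR(0) collection (I0 = CLOSURE({[E' → . E]}), then GOTO on every symbol after a dot until no new states appear). It has 19 states:
  I0: { [C → . C + X], [C → . C X X], [C → . id], [E → . + E], [E → . C E +], [E → . f f], [E' → . E] }  — shift
  I1: { [C → . C + X], [C → . C X X], [C → . id], [E → + . E], [E → . + E], [E → . C E +], [E → . f f] }  — shift
  I2: { [C → . C + X], [C → . C X X], [C → . id], [C → C . + X], [C → C . X X], [E → . + E], [E → . C E +], [E → . f f], [E → C . E +], [X → . E + id], [X → . X E] }  — shift
  I3: { [E' → E .] }  — accept
  I4: { [E → f . f] }  — shift
  I5: { [C → id .] }  — reduce
  I6: { [E → f f .] }  — reduce
  I7: { [C → . C + X], [C → . C X X], [C → . id], [C → C + . X], [E → + . E], [E → . + E], [E → . C E +], [E → . f f], [X → . E + id], [X → . X E] }  — shift
  I8: { [E → C E . +], [X → E . + id] }  — shift
  I9: { [C → . C + X], [C → . C X X], [C → . id], [C → C X . X], [E → . + E], [E → . C E +], [E → . f f], [X → . E + id], [X → . X E], [X → X . E] }  — shift
  I10: { [X → E . + id], [X → X E .] }  — shift, reduce
  I11: { [C → . C + X], [C → . C X X], [C → . id], [C → C X X .], [E → . + E], [E → . C E +], [E → . f f], [X → X . E] }  — shift, reduce
  I12: { [X → X E .] }  — reduce
  I13: { [X → E + . id] }  — shift
  I14: { [X → E + id .] }  — reduce
  I15: { [E → C E + .], [X → E + . id] }  — shift, reduce
  I16: { [E → + E .], [X → E . + id] }  — shift, reduce
  I17: { [C → . C + X], [C → . C X X], [C → . id], [C → C + X .], [E → . + E], [E → . C E +], [E → . f f], [X → X . E] }  — shift, reduce
  I18: { [E → + E .] }  — reduce

No state contains more than one complete item.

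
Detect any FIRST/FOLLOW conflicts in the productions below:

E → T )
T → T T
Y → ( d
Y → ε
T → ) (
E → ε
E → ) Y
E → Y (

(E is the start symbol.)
A FIRST/FOLLOW conflict occurs when a non-terminal N has a nullable alternative N → β (β ⇒* ε) and another alternative N → α with FIRST(α) ∩ FOLLOW(N) ≠ ∅: on such a lookahead the parser cannot decide between expanding α and letting N vanish via β.

Nullable non-terminals: E, Y.
FIRST sets used below: FIRST(T) = { ')' }, FIRST(Y) = { '(', ε }

E: nullable alternative(s) E → ε; FOLLOW(E) = { $ }
  E → T ): FIRST \ {ε} = { ')' } — disjoint from FOLLOW(E)
  E → ε: FIRST \ {ε} = { } — this is the only nullable alternative, skip
  E → ) Y: FIRST \ {ε} = { ')' } — disjoint from FOLLOW(E)
  E → Y (: FIRST \ {ε} = { '(' } — disjoint from FOLLOW(E)

Y: nullable alternative(s) Y → ε; FOLLOW(Y) = { $, '(' }
  Y → ( d: FIRST \ {ε} = { '(' } — overlaps FOLLOW(Y) on { '(' }: CONFLICT
  Y → ε: FIRST \ {ε} = { } — this is the only nullable alternative, skip

T has no nullable alternative, so no FIRST/FOLLOW check is needed there.

So the grammar has 1 FIRST/FOLLOW conflict (marked CONFLICT above).

Answer: Yes. Y → '(' d with FOLLOW(Y) on { '(' }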